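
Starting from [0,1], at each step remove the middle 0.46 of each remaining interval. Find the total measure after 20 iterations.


Step 1: At each step, fraction remaining = 1 - 0.46 = 0.54
Step 2: After 20 steps, measure = (0.54)^20
Result = 4.445035e-06


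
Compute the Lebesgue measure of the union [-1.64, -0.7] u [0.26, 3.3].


For pairwise disjoint intervals, m(union) = sum of lengths.
= (-0.7 - -1.64) + (3.3 - 0.26)
= 0.94 + 3.04
= 3.98


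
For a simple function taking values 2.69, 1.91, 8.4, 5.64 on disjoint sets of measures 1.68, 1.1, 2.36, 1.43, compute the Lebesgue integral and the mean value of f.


Step 1: Integral = sum(value_i * measure_i)
= 2.69*1.68 + 1.91*1.1 + 8.4*2.36 + 5.64*1.43
= 4.5192 + 2.101 + 19.824 + 8.0652
= 34.5094
Step 2: Total measure of domain = 1.68 + 1.1 + 2.36 + 1.43 = 6.57
Step 3: Average value = 34.5094 / 6.57 = 5.252572


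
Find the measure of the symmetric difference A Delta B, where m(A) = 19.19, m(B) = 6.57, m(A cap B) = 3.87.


m(A Delta B) = m(A) + m(B) - 2*m(A n B)
= 19.19 + 6.57 - 2*3.87
= 19.19 + 6.57 - 7.74
= 18.02


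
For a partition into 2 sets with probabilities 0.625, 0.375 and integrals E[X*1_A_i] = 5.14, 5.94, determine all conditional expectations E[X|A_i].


For each cell A_i: E[X|A_i] = E[X*1_A_i] / P(A_i)
Step 1: E[X|A_1] = 5.14 / 0.625 = 8.224
Step 2: E[X|A_2] = 5.94 / 0.375 = 15.84
Verification: E[X] = sum E[X*1_A_i] = 5.14 + 5.94 = 11.08


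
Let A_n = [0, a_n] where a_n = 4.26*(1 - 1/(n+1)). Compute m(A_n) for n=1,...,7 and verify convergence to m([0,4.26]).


By continuity of measure from below: if A_n increases to A, then m(A_n) -> m(A).
Here A = [0, 4.26], so m(A) = 4.26
Step 1: a_1 = 4.26*(1 - 1/2) = 2.13, m(A_1) = 2.13
Step 2: a_2 = 4.26*(1 - 1/3) = 2.84, m(A_2) = 2.84
Step 3: a_3 = 4.26*(1 - 1/4) = 3.195, m(A_3) = 3.195
Step 4: a_4 = 4.26*(1 - 1/5) = 3.408, m(A_4) = 3.408
Step 5: a_5 = 4.26*(1 - 1/6) = 3.55, m(A_5) = 3.55
Step 6: a_6 = 4.26*(1 - 1/7) = 3.6514, m(A_6) = 3.6514
Step 7: a_7 = 4.26*(1 - 1/8) = 3.7275, m(A_7) = 3.7275
Limit: m(A_n) -> m([0,4.26]) = 4.26


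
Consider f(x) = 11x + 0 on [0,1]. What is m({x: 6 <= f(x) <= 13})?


f^(-1)([6, 13]) = {x : 6 <= 11x + 0 <= 13}
Solving: (6 - 0)/11 <= x <= (13 - 0)/11
= [0.545455, 1.181818]
Intersecting with [0,1]: [0.545455, 1]
Measure = 1 - 0.545455 = 0.454545


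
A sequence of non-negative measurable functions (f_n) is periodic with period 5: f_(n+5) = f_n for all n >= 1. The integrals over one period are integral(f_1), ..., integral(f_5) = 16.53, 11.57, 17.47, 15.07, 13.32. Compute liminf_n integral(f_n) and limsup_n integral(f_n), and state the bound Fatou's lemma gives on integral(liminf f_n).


The sequence (integral(f_n)) is periodic with period 5, repeating the values 16.53, 11.57, 17.47, 15.07, 13.32 indefinitely.
Step 1: For a periodic sequence, every tail (a_m, a_(m+1), ...) contains all 5 period values infinitely often.
Step 2: Hence inf of every tail = min of the period values = min(16.53, 11.57, 17.47, 15.07, 13.32) = 11.57.
        liminf_n integral(f_n) = sup over m of (inf of tail from m) = 11.57.
Step 3: Similarly sup of every tail = max of the period values = 17.47.
        limsup_n integral(f_n) = 17.47.
Step 4: Fatou's lemma: integral(liminf_n f_n) <= liminf_n integral(f_n) = 11.57.
        So the integral of the pointwise liminf is at most 11.57.


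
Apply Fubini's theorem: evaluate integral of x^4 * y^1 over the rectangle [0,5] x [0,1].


By Fubini's theorem, the double integral factors as a product of single integrals:
Step 1: integral_0^5 x^4 dx = [x^5/5] from 0 to 5
     = 5^5/5 = 625
Step 2: integral_0^1 y^1 dy = [y^2/2] from 0 to 1
     = 1^2/2 = 0.5
Step 3: Double integral = 625 * 0.5 = 312.5


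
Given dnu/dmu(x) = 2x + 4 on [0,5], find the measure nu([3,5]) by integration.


nu(A) = integral_A (dnu/dmu) dmu = integral_3^5 (2x + 4) dx
Step 1: Antiderivative F(x) = (2/2)x^2 + 4x
Step 2: F(5) = (2/2)*5^2 + 4*5 = 25 + 20 = 45
Step 3: F(3) = (2/2)*3^2 + 4*3 = 9 + 12 = 21
Step 4: nu([3,5]) = F(5) - F(3) = 45 - 21 = 24


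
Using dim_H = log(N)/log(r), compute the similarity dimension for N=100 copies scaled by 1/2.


For a self-similar set with N copies scaled by 1/r:
dim_H = log(N)/log(r) = log(100)/log(2)
= 4.60517/0.693147
= 6.643856


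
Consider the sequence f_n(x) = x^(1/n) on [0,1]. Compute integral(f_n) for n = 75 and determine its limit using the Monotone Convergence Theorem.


At n = 75: f_75(x) = x^(1/75).
Step 1: integral(x^(1/75), 0, 1) = [x^(1/75+1) / (1/75+1)] from 0 to 1
     = 1 / (1/75 + 1) = 1 / ((75+1)/75) = 75/(75+1)
     = 75/76 = 0.986842
Step 2: As n -> infinity, f_n(x) = x^(1/n) -> 1 for x in (0,1], and f_n is increasing in n.
By MCT, lim_n integral(f_n) = integral(lim_n f_n) = integral(1, 0, 1) = 1.
Step 3: Verify convergence: 75/76 = 0.986842 -> 1


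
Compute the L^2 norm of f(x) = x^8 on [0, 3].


Step 1: ||f||_2 = (integral_0^3 |x^8|^2 dx)^(1/2)
     = (integral_0^3 x^16 dx)^(1/2)
Step 2: integral_0^3 x^16 dx = [x^17/(17)] from 0 to 3 = 3^17/17
     = 129140163/17 = 7.596480e+06
Step 3: ||f||_2 = (7.596480e+06)^(1/2) = 2756.171289


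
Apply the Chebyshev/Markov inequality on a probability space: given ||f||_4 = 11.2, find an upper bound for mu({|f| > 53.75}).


Chebyshev/Markov inequality: mu(|f| > eps) <= (||f||_p / eps)^p
Step 1: ||f||_4 / eps = 11.2 / 53.75 = 0.208372
Step 2: Raise to power p = 4:
  (0.208372)^4 = 0.001885
Step 3: Therefore mu(|f| > 53.75) <= 0.001885


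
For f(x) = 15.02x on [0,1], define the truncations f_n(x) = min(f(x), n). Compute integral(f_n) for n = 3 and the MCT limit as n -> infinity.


f(x) = 15.02x on [0,1]; f_n(x) = min(15.02x, n). At n = 3:
Step 1: f(x) reaches 3 at x = 3/15.02 = 0.199734
Step 2: integral(f_3) = integral(15.02x, 0, 0.199734) + integral(3, 0.199734, 1)
       = 15.02*0.199734^2/2 + 3*(1 - 0.199734)
       = 0.299601 + 2.400799
       = 2.700399
Step 3: As n -> infinity, f_n increases to f, so by MCT integral(f_n) -> integral(f) = 15.02/2 = 7.51.
Convergence: integral(f_3) = 2.700399 -> 7.51 as n -> infinity


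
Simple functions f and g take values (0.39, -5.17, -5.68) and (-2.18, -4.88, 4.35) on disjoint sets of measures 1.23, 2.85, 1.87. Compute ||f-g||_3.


Step 1: Compute differences f_i - g_i:
  0.39 - -2.18 = 2.57
  -5.17 - -4.88 = -0.29
  -5.68 - 4.35 = -10.03
Step 2: Compute |diff|^3 * measure for each set:
  |2.57|^3 * 1.23 = 16.974593 * 1.23 = 20.878749
  |-0.29|^3 * 2.85 = 0.024389 * 2.85 = 0.069509
  |-10.03|^3 * 1.87 = 1009.027027 * 1.87 = 1886.88054
Step 3: Sum = 1907.828799
Step 4: ||f-g||_3 = (1907.828799)^(1/3) = 12.402611


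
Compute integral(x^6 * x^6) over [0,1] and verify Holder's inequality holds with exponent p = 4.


Step 1: Exact integral of f*g = integral(x^12, 0, 1) = 1/13
     = 0.076923
Step 2: Holder bound with p=4, q=1.333333:
  ||f||_p = (integral x^24 dx)^(1/4) = (1/25)^(1/4) = 0.447214
  ||g||_q = (integral x^8 dx)^(1/1.333333) = (1/9)^(1/1.333333) = 0.19245
Step 3: Holder bound = ||f||_p * ||g||_q = 0.447214 * 0.19245 = 0.086066
Verification: 0.076923 <= 0.086066 (Holder holds)


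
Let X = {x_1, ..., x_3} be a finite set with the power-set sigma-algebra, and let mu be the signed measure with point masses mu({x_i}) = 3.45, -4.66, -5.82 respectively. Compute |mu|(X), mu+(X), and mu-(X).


Step 1: Every measurable set is a union of atoms (the cells / points), so a Hahn decomposition is
  obtained by grouping atoms by sign: P = union of atoms with mu > 0, N = union of the remaining atoms.
  Atoms in P (indices): 1;  atoms in N (indices): 2, 3
  Positive values: 3.45
  Negative values: -4.66, -5.82
Step 2: mu+(X) = mu(P) = sum of positive atom values = 3.45
Step 3: mu-(X) = -mu(N) = sum of |negative atom values| = 10.48
Step 4: |mu|(X) = mu+(X) + mu-(X) = 3.45 + 10.48 = 13.93


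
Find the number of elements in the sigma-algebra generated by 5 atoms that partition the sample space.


Each element of the sigma-algebra is a union of some subset of the 5 atoms.
The number of such subsets is 2^5 = 32.


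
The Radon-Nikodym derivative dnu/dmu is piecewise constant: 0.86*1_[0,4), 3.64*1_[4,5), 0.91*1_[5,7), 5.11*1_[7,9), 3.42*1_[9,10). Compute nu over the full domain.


Integrate each piece of the Radon-Nikodym derivative:
Step 1: integral_0^4 0.86 dx = 0.86*(4-0) = 0.86*4 = 3.44
Step 2: integral_4^5 3.64 dx = 3.64*(5-4) = 3.64*1 = 3.64
Step 3: integral_5^7 0.91 dx = 0.91*(7-5) = 0.91*2 = 1.82
Step 4: integral_7^9 5.11 dx = 5.11*(9-7) = 5.11*2 = 10.22
Step 5: integral_9^10 3.42 dx = 3.42*(10-9) = 3.42*1 = 3.42
Total: 3.44 + 3.64 + 1.82 + 10.22 + 3.42 = 22.54


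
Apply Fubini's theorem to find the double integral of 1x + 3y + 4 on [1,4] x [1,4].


By Fubini, integrate in x first, then y.
Step 1: Fix y, integrate over x in [1,4]:
  integral(1x + 3y + 4, x=1..4)
  = 1*(4^2 - 1^2)/2 + (3y + 4)*(4 - 1)
  = 7.5 + (3y + 4)*3
  = 7.5 + 9y + 12
  = 19.5 + 9y
Step 2: Integrate over y in [1,4]:
  integral(19.5 + 9y, y=1..4)
  = 19.5*3 + 9*(4^2 - 1^2)/2
  = 58.5 + 67.5
  = 126


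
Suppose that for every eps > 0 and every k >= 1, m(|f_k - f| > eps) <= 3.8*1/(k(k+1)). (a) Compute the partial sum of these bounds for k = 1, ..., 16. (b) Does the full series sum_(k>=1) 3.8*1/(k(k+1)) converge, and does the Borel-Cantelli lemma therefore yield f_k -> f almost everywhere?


Step 1: List the terms 3.8*1/(k(k+1)) for k = 1 to 16:
  k=1: 1.9
  k=2: 0.633333
  k=3: 0.316667
  k=4: 0.19
  k=5: 0.126667
  k=6: 0.090476
  k=7: 0.067857
  k=8: 0.052778
  k=9: 0.042222
  k=10: 0.034545
  k=11: 0.028788
  k=12: 0.024359
  k=13: 0.020879
  k=14: 0.018095
  k=15: 0.015833
  k=16: 0.013971
Step 2: Partial sum = 1.9 + 0.633333 + 0.316667 + 0.19 + 0.126667 + 0.090476 + 0.067857 + 0.052778 + 0.042222 + 0.034545 + 0.028788 + 0.024359 + 0.020879 + 0.018095 + 0.015833 + 0.013971
     = 3.576471
Step 3: The full series sum_(k>=1) 3.8*1/(k(k+1)) converges (telescoping series sum 1/(k(k+1)) = 1; a constant multiple of a convergent series converges).
Step 4: Fix eps > 0. Since sum_k m(|f_k - f| > eps) < infinity, the Borel-Cantelli lemma gives
        m(limsup_k {|f_k - f| > eps}) = 0, i.e. for a.e. x, |f_k(x) - f(x)| <= eps for all large k.
        Applying this with eps = 1/j for j = 1, 2, ... and intersecting the countably many full-measure sets,
        for a.e. x we get limsup_k |f_k(x) - f(x)| <= 1/j for every j, hence f_k -> f almost everywhere.
Conclusion: series converges; Borel-Cantelli yields f_k -> f a.e.


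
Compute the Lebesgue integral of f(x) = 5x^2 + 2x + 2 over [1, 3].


The Lebesgue integral of a Riemann-integrable function agrees with the Riemann integral.
Antiderivative F(x) = (5/3)x^3 + (2/2)x^2 + 2x
F(3) = (5/3)*3^3 + (2/2)*3^2 + 2*3
     = (5/3)*27 + (2/2)*9 + 2*3
     = 45 + 9 + 6
     = 60
F(1) = 4.666667
Integral = F(3) - F(1) = 60 - 4.666667 = 55.333333


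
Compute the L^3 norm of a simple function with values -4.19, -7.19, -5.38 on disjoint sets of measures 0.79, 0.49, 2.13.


Step 1: Compute |f_i|^3 for each value:
  |-4.19|^3 = 73.560059
  |-7.19|^3 = 371.694959
  |-5.38|^3 = 155.720872
Step 2: Multiply by measures and sum:
  73.560059 * 0.79 = 58.112447
  371.694959 * 0.49 = 182.13053
  155.720872 * 2.13 = 331.685457
Sum = 58.112447 + 182.13053 + 331.685457 = 571.928434
Step 3: Take the p-th root:
||f||_3 = (571.928434)^(1/3) = 8.300684


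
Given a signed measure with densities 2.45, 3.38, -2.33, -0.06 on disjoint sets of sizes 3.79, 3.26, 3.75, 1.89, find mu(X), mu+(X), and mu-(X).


Step 1: Compute signed measure on each set:
  Set 1: 2.45 * 3.79 = 9.2855
  Set 2: 3.38 * 3.26 = 11.0188
  Set 3: -2.33 * 3.75 = -8.7375
  Set 4: -0.06 * 1.89 = -0.1134
Step 2: Total signed measure = (9.2855) + (11.0188) + (-8.7375) + (-0.1134)
     = 11.4534
Step 3: Positive part mu+(X) = sum of positive contributions = 20.3043
Step 4: Negative part mu-(X) = |sum of negative contributions| = 8.8509


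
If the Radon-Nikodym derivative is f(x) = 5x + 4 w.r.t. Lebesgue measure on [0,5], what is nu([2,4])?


nu(A) = integral_A (dnu/dmu) dmu = integral_2^4 (5x + 4) dx
Step 1: Antiderivative F(x) = (5/2)x^2 + 4x
Step 2: F(4) = (5/2)*4^2 + 4*4 = 40 + 16 = 56
Step 3: F(2) = (5/2)*2^2 + 4*2 = 10 + 8 = 18
Step 4: nu([2,4]) = F(4) - F(2) = 56 - 18 = 38


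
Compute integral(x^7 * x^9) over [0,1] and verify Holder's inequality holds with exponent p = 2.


Step 1: Exact integral of f*g = integral(x^16, 0, 1) = 1/17
     = 0.058824
Step 2: Holder bound with p=2, q=2:
  ||f||_p = (integral x^14 dx)^(1/2) = (1/15)^(1/2) = 0.258199
  ||g||_q = (integral x^18 dx)^(1/2) = (1/19)^(1/2) = 0.229416
Step 3: Holder bound = ||f||_p * ||g||_q = 0.258199 * 0.229416 = 0.059235
Verification: 0.058824 <= 0.059235 (Holder holds)


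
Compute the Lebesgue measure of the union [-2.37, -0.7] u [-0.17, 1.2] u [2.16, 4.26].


For pairwise disjoint intervals, m(union) = sum of lengths.
= (-0.7 - -2.37) + (1.2 - -0.17) + (4.26 - 2.16)
= 1.67 + 1.37 + 2.1
= 5.14


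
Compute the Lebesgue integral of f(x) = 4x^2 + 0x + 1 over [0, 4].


The Lebesgue integral of a Riemann-integrable function agrees with the Riemann integral.
Antiderivative F(x) = (4/3)x^3 + (0/2)x^2 + 1x
F(4) = (4/3)*4^3 + (0/2)*4^2 + 1*4
     = (4/3)*64 + (0/2)*16 + 1*4
     = 85.333333 + 0.0 + 4
     = 89.333333
F(0) = 0.0
Integral = F(4) - F(0) = 89.333333 - 0.0 = 89.333333


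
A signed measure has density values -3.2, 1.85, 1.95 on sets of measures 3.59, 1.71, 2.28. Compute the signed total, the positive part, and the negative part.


Step 1: Compute signed measure on each set:
  Set 1: -3.2 * 3.59 = -11.488
  Set 2: 1.85 * 1.71 = 3.1635
  Set 3: 1.95 * 2.28 = 4.446
Step 2: Total signed measure = (-11.488) + (3.1635) + (4.446)
     = -3.8785
Step 3: Positive part mu+(X) = sum of positive contributions = 7.6095
Step 4: Negative part mu-(X) = |sum of negative contributions| = 11.488


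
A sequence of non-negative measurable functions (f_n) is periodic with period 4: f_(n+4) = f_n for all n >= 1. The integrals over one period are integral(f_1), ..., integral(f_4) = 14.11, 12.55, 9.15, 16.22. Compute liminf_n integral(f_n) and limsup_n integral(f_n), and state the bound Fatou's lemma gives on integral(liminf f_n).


The sequence (integral(f_n)) is periodic with period 4, repeating the values 14.11, 12.55, 9.15, 16.22 indefinitely.
Step 1: For a periodic sequence, every tail (a_m, a_(m+1), ...) contains all 4 period values infinitely often.
Step 2: Hence inf of every tail = min of the period values = min(14.11, 12.55, 9.15, 16.22) = 9.15.
        liminf_n integral(f_n) = sup over m of (inf of tail from m) = 9.15.
Step 3: Similarly sup of every tail = max of the period values = 16.22.
        limsup_n integral(f_n) = 16.22.
Step 4: Fatou's lemma: integral(liminf_n f_n) <= liminf_n integral(f_n) = 9.15.
        So the integral of the pointwise liminf is at most 9.15.


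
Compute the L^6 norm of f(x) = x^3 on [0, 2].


Step 1: ||f||_6 = (integral_0^2 |x^3|^6 dx)^(1/6)
     = (integral_0^2 x^18 dx)^(1/6)
Step 2: integral_0^2 x^18 dx = [x^19/(19)] from 0 to 2 = 2^19/19
     = 524288/19 = 27594.105263
Step 3: ||f||_6 = (27594.105263)^(1/6) = 5.497131


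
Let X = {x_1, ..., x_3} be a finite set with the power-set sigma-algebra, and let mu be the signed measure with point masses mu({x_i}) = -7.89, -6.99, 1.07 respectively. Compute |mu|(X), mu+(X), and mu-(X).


Step 1: Every measurable set is a union of atoms (the cells / points), so a Hahn decomposition is
  obtained by grouping atoms by sign: P = union of atoms with mu > 0, N = union of the remaining atoms.
  Atoms in P (indices): 3;  atoms in N (indices): 1, 2
  Positive values: 1.07
  Negative values: -7.89, -6.99
Step 2: mu+(X) = mu(P) = sum of positive atom values = 1.07
Step 3: mu-(X) = -mu(N) = sum of |negative atom values| = 14.88
Step 4: |mu|(X) = mu+(X) + mu-(X) = 1.07 + 14.88 = 15.95


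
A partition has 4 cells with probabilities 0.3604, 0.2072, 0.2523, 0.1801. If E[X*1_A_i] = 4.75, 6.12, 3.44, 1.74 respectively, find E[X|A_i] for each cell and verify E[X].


For each cell A_i: E[X|A_i] = E[X*1_A_i] / P(A_i)
Step 1: E[X|A_1] = 4.75 / 0.3604 = 13.1798
Step 2: E[X|A_2] = 6.12 / 0.2072 = 29.53668
Step 3: E[X|A_3] = 3.44 / 0.2523 = 13.634562
Step 4: E[X|A_4] = 1.74 / 0.1801 = 9.661299
Verification: E[X] = sum E[X*1_A_i] = 4.75 + 6.12 + 3.44 + 1.74 = 16.05


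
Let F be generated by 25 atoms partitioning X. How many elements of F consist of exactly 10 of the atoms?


Each element of F is a union of some subset of the 25 atoms.
Elements that are unions of exactly 10 atoms correspond to 10-element subsets of the 25 atoms.
Count = C(25, 10) = 25! / (10! * 15!) = 3268760.


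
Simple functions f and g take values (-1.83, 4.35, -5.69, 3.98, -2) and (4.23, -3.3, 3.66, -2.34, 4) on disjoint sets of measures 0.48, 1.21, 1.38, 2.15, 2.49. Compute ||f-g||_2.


Step 1: Compute differences f_i - g_i:
  -1.83 - 4.23 = -6.06
  4.35 - -3.3 = 7.65
  -5.69 - 3.66 = -9.35
  3.98 - -2.34 = 6.32
  -2 - 4 = -6
Step 2: Compute |diff|^2 * measure for each set:
  |-6.06|^2 * 0.48 = 36.7236 * 0.48 = 17.627328
  |7.65|^2 * 1.21 = 58.5225 * 1.21 = 70.812225
  |-9.35|^2 * 1.38 = 87.4225 * 1.38 = 120.64305
  |6.32|^2 * 2.15 = 39.9424 * 2.15 = 85.87616
  |-6|^2 * 2.49 = 36 * 2.49 = 89.64
Step 3: Sum = 384.598763
Step 4: ||f-g||_2 = (384.598763)^(1/2) = 19.61119


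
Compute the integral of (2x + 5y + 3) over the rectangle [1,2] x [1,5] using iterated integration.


By Fubini, integrate in x first, then y.
Step 1: Fix y, integrate over x in [1,2]:
  integral(2x + 5y + 3, x=1..2)
  = 2*(2^2 - 1^2)/2 + (5y + 3)*(2 - 1)
  = 3 + (5y + 3)*1
  = 3 + 5y + 3
  = 6 + 5y
Step 2: Integrate over y in [1,5]:
  integral(6 + 5y, y=1..5)
  = 6*4 + 5*(5^2 - 1^2)/2
  = 24 + 60
  = 84


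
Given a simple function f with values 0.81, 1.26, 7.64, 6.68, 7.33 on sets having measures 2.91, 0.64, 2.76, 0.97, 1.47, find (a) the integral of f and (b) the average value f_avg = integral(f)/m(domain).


Step 1: Integral = sum(value_i * measure_i)
= 0.81*2.91 + 1.26*0.64 + 7.64*2.76 + 6.68*0.97 + 7.33*1.47
= 2.3571 + 0.8064 + 21.0864 + 6.4796 + 10.7751
= 41.5046
Step 2: Total measure of domain = 2.91 + 0.64 + 2.76 + 0.97 + 1.47 = 8.75
Step 3: Average value = 41.5046 / 8.75 = 4.743383


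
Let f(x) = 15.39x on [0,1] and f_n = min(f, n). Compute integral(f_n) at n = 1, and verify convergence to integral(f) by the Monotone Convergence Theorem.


f(x) = 15.39x on [0,1]; f_n(x) = min(15.39x, n). At n = 1:
Step 1: f(x) reaches 1 at x = 1/15.39 = 0.064977
Step 2: integral(f_1) = integral(15.39x, 0, 0.064977) + integral(1, 0.064977, 1)
       = 15.39*0.064977^2/2 + 1*(1 - 0.064977)
       = 0.032489 + 0.935023
       = 0.967511
Step 3: As n -> infinity, f_n increases to f, so by MCT integral(f_n) -> integral(f) = 15.39/2 = 7.695.
Convergence: integral(f_1) = 0.967511 -> 7.695 as n -> infinity


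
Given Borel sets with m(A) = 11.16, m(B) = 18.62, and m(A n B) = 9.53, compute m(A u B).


By inclusion-exclusion: m(A u B) = m(A) + m(B) - m(A n B)
= 11.16 + 18.62 - 9.53
= 20.25


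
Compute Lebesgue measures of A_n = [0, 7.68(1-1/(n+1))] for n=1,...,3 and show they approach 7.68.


By continuity of measure from below: if A_n increases to A, then m(A_n) -> m(A).
Here A = [0, 7.68], so m(A) = 7.68
Step 1: a_1 = 7.68*(1 - 1/2) = 3.84, m(A_1) = 3.84
Step 2: a_2 = 7.68*(1 - 1/3) = 5.12, m(A_2) = 5.12
Step 3: a_3 = 7.68*(1 - 1/4) = 5.76, m(A_3) = 5.76
Limit: m(A_n) -> m([0,7.68]) = 7.68


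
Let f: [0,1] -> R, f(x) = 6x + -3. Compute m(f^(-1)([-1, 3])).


f^(-1)([-1, 3]) = {x : -1 <= 6x + -3 <= 3}
Solving: (-1 - -3)/6 <= x <= (3 - -3)/6
= [0.333333, 1]
Intersecting with [0,1]: [0.333333, 1]
Measure = 1 - 0.333333 = 0.666667


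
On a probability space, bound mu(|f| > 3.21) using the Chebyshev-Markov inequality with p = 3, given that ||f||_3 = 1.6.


Chebyshev/Markov inequality: mu(|f| > eps) <= (||f||_p / eps)^p
Step 1: ||f||_3 / eps = 1.6 / 3.21 = 0.498442
Step 2: Raise to power p = 3:
  (0.498442)^3 = 0.123835
Step 3: Therefore mu(|f| > 3.21) <= 0.123835


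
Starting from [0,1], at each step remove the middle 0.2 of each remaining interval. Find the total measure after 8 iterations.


Step 1: At each step, fraction remaining = 1 - 0.2 = 0.8
Step 2: After 8 steps, measure = (0.8)^8
Result = 0.167772


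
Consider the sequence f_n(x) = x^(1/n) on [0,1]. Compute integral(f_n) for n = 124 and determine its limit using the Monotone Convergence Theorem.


At n = 124: f_124(x) = x^(1/124).
Step 1: integral(x^(1/124), 0, 1) = [x^(1/124+1) / (1/124+1)] from 0 to 1
     = 1 / (1/124 + 1) = 1 / ((124+1)/124) = 124/(124+1)
     = 124/125 = 0.992
Step 2: As n -> infinity, f_n(x) = x^(1/n) -> 1 for x in (0,1], and f_n is increasing in n.
By MCT, lim_n integral(f_n) = integral(lim_n f_n) = integral(1, 0, 1) = 1.
Step 3: Verify convergence: 124/125 = 0.992 -> 1


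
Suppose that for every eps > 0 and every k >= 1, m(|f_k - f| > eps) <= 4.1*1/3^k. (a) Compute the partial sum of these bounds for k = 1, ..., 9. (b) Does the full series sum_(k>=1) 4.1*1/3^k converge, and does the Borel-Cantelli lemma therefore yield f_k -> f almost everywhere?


Step 1: List the terms 4.1*1/3^k for k = 1 to 9:
  k=1: 1.366667
  k=2: 0.455556
  k=3: 0.151852
  k=4: 0.050617
  k=5: 0.016872
  k=6: 0.005624
  k=7: 0.001875
  k=8: 6.249047e-04
  k=9: 2.083016e-04
Step 2: Partial sum = 1.366667 + 0.455556 + 0.151852 + 0.050617 + 0.016872 + 0.005624 + 0.001875 + 6.249047e-04 + 2.083016e-04
     = 2.049896
Step 3: The full series sum_(k>=1) 4.1*1/3^k converges (geometric series with ratio 1/3 < 1; a constant multiple of a convergent series converges).
Step 4: Fix eps > 0. Since sum_k m(|f_k - f| > eps) < infinity, the Borel-Cantelli lemma gives
        m(limsup_k {|f_k - f| > eps}) = 0, i.e. for a.e. x, |f_k(x) - f(x)| <= eps for all large k.
        Applying this with eps = 1/j for j = 1, 2, ... and intersecting the countably many full-measure sets,
        for a.e. x we get limsup_k |f_k(x) - f(x)| <= 1/j for every j, hence f_k -> f almost everywhere.
Conclusion: series converges; Borel-Cantelli yields f_k -> f a.e.


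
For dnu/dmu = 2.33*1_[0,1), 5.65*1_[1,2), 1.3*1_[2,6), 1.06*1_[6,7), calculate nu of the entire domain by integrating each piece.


Integrate each piece of the Radon-Nikodym derivative:
Step 1: integral_0^1 2.33 dx = 2.33*(1-0) = 2.33*1 = 2.33
Step 2: integral_1^2 5.65 dx = 5.65*(2-1) = 5.65*1 = 5.65
Step 3: integral_2^6 1.3 dx = 1.3*(6-2) = 1.3*4 = 5.2
Step 4: integral_6^7 1.06 dx = 1.06*(7-6) = 1.06*1 = 1.06
Total: 2.33 + 5.65 + 5.2 + 1.06 = 14.24


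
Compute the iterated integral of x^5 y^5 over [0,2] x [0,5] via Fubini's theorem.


By Fubini's theorem, the double integral factors as a product of single integrals:
Step 1: integral_0^2 x^5 dx = [x^6/6] from 0 to 2
     = 2^6/6 = 10.666667
Step 2: integral_0^5 y^5 dy = [y^6/6] from 0 to 5
     = 5^6/6 = 2604.166667
Step 3: Double integral = 10.666667 * 2604.166667 = 27777.777778


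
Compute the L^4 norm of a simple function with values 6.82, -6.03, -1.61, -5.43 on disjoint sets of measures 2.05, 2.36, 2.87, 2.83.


Step 1: Compute |f_i|^4 for each value:
  |6.82|^4 = 2163.403354
  |-6.03|^4 = 1322.115049
  |-1.61|^4 = 6.718982
  |-5.43|^4 = 869.359328
Step 2: Multiply by measures and sum:
  2163.403354 * 2.05 = 4434.976875
  1322.115049 * 2.36 = 3120.191515
  6.718982 * 2.87 = 19.28348
  869.359328 * 2.83 = 2460.286898
Sum = 4434.976875 + 3120.191515 + 19.28348 + 2460.286898 = 10034.738768
Step 3: Take the p-th root:
||f||_4 = (10034.738768)^(1/4) = 10.008673


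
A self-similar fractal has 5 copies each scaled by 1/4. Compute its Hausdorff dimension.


For a self-similar set with N copies scaled by 1/r:
dim_H = log(N)/log(r) = log(5)/log(4)
= 1.609438/1.386294
= 1.160964


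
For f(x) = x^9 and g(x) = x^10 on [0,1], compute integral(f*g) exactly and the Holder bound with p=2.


Step 1: Exact integral of f*g = integral(x^19, 0, 1) = 1/20
     = 0.05
Step 2: Holder bound with p=2, q=2:
  ||f||_p = (integral x^18 dx)^(1/2) = (1/19)^(1/2) = 0.229416
  ||g||_q = (integral x^20 dx)^(1/2) = (1/21)^(1/2) = 0.218218
Step 3: Holder bound = ||f||_p * ||g||_q = 0.229416 * 0.218218 = 0.050063
Verification: 0.05 <= 0.050063 (Holder holds)


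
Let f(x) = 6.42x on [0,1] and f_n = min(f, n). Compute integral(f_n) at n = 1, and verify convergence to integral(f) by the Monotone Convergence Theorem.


f(x) = 6.42x on [0,1]; f_n(x) = min(6.42x, n). At n = 1:
Step 1: f(x) reaches 1 at x = 1/6.42 = 0.155763
Step 2: integral(f_1) = integral(6.42x, 0, 0.155763) + integral(1, 0.155763, 1)
       = 6.42*0.155763^2/2 + 1*(1 - 0.155763)
       = 0.077882 + 0.844237
       = 0.922118
Step 3: As n -> infinity, f_n increases to f, so by MCT integral(f_n) -> integral(f) = 6.42/2 = 3.21.
Convergence: integral(f_1) = 0.922118 -> 3.21 as n -> infinity


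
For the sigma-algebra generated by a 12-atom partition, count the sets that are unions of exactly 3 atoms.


Each element of F is a union of some subset of the 12 atoms.
Elements that are unions of exactly 3 atoms correspond to 3-element subsets of the 12 atoms.
Count = C(12, 3) = 12! / (3! * 9!) = 220.


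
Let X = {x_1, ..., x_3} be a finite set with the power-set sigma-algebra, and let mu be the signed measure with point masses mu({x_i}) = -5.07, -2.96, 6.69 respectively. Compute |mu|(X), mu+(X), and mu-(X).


Step 1: Every measurable set is a union of atoms (the cells / points), so a Hahn decomposition is
  obtained by grouping atoms by sign: P = union of atoms with mu > 0, N = union of the remaining atoms.
  Atoms in P (indices): 3;  atoms in N (indices): 1, 2
  Positive values: 6.69
  Negative values: -5.07, -2.96
Step 2: mu+(X) = mu(P) = sum of positive atom values = 6.69
Step 3: mu-(X) = -mu(N) = sum of |negative atom values| = 8.03
Step 4: |mu|(X) = mu+(X) + mu-(X) = 6.69 + 8.03 = 14.72


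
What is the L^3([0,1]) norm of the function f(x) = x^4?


Step 1: ||f||_3 = (integral_0^1 |x^4|^3 dx)^(1/3)
     = (integral_0^1 x^12 dx)^(1/3)
Step 2: integral_0^1 x^12 dx = [x^13/(13)] from 0 to 1 = 1^13/13
     = 1/13 = 0.076923
Step 3: ||f||_3 = (0.076923)^(1/3) = 0.42529


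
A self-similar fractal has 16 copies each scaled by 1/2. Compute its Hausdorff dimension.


For a self-similar set with N copies scaled by 1/r:
dim_H = log(N)/log(r) = log(16)/log(2)
= 2.772589/0.693147
= 4


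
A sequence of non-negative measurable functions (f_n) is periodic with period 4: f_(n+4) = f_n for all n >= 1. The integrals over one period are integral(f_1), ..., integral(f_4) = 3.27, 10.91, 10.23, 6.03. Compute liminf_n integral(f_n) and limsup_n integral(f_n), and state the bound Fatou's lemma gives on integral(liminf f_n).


The sequence (integral(f_n)) is periodic with period 4, repeating the values 3.27, 10.91, 10.23, 6.03 indefinitely.
Step 1: For a periodic sequence, every tail (a_m, a_(m+1), ...) contains all 4 period values infinitely often.
Step 2: Hence inf of every tail = min of the period values = min(3.27, 10.91, 10.23, 6.03) = 3.27.
        liminf_n integral(f_n) = sup over m of (inf of tail from m) = 3.27.
Step 3: Similarly sup of every tail = max of the period values = 10.91.
        limsup_n integral(f_n) = 10.91.
Step 4: Fatou's lemma: integral(liminf_n f_n) <= liminf_n integral(f_n) = 3.27.
        So the integral of the pointwise liminf is at most 3.27.


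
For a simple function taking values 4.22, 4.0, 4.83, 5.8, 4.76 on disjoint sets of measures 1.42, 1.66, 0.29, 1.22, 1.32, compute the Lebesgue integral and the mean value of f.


Step 1: Integral = sum(value_i * measure_i)
= 4.22*1.42 + 4.0*1.66 + 4.83*0.29 + 5.8*1.22 + 4.76*1.32
= 5.9924 + 6.64 + 1.4007 + 7.076 + 6.2832
= 27.3923
Step 2: Total measure of domain = 1.42 + 1.66 + 0.29 + 1.22 + 1.32 = 5.91
Step 3: Average value = 27.3923 / 5.91 = 4.634907


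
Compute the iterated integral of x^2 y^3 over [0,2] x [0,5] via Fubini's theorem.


By Fubini's theorem, the double integral factors as a product of single integrals:
Step 1: integral_0^2 x^2 dx = [x^3/3] from 0 to 2
     = 2^3/3 = 2.666667
Step 2: integral_0^5 y^3 dy = [y^4/4] from 0 to 5
     = 5^4/4 = 156.25
Step 3: Double integral = 2.666667 * 156.25 = 416.666667


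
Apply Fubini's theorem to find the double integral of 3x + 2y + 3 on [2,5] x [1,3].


By Fubini, integrate in x first, then y.
Step 1: Fix y, integrate over x in [2,5]:
  integral(3x + 2y + 3, x=2..5)
  = 3*(5^2 - 2^2)/2 + (2y + 3)*(5 - 2)
  = 31.5 + (2y + 3)*3
  = 31.5 + 6y + 9
  = 40.5 + 6y
Step 2: Integrate over y in [1,3]:
  integral(40.5 + 6y, y=1..3)
  = 40.5*2 + 6*(3^2 - 1^2)/2
  = 81 + 24
  = 105


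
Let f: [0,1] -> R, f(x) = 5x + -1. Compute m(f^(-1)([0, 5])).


f^(-1)([0, 5]) = {x : 0 <= 5x + -1 <= 5}
Solving: (0 - -1)/5 <= x <= (5 - -1)/5
= [0.2, 1.2]
Intersecting with [0,1]: [0.2, 1]
Measure = 1 - 0.2 = 0.8


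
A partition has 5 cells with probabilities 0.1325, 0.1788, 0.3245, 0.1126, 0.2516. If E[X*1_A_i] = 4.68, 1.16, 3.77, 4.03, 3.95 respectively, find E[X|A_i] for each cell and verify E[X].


For each cell A_i: E[X|A_i] = E[X*1_A_i] / P(A_i)
Step 1: E[X|A_1] = 4.68 / 0.1325 = 35.320755
Step 2: E[X|A_2] = 1.16 / 0.1788 = 6.487696
Step 3: E[X|A_3] = 3.77 / 0.3245 = 11.617874
Step 4: E[X|A_4] = 4.03 / 0.1126 = 35.790409
Step 5: E[X|A_5] = 3.95 / 0.2516 = 15.699523
Verification: E[X] = sum E[X*1_A_i] = 4.68 + 1.16 + 3.77 + 4.03 + 3.95 = 17.59


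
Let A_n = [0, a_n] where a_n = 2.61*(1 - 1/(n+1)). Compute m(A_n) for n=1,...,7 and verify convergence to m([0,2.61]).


By continuity of measure from below: if A_n increases to A, then m(A_n) -> m(A).
Here A = [0, 2.61], so m(A) = 2.61
Step 1: a_1 = 2.61*(1 - 1/2) = 1.305, m(A_1) = 1.305
Step 2: a_2 = 2.61*(1 - 1/3) = 1.74, m(A_2) = 1.74
Step 3: a_3 = 2.61*(1 - 1/4) = 1.9575, m(A_3) = 1.9575
Step 4: a_4 = 2.61*(1 - 1/5) = 2.088, m(A_4) = 2.088
Step 5: a_5 = 2.61*(1 - 1/6) = 2.175, m(A_5) = 2.175
Step 6: a_6 = 2.61*(1 - 1/7) = 2.2371, m(A_6) = 2.2371
Step 7: a_7 = 2.61*(1 - 1/8) = 2.2837, m(A_7) = 2.2837
Limit: m(A_n) -> m([0,2.61]) = 2.61


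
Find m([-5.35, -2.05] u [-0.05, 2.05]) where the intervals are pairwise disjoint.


For pairwise disjoint intervals, m(union) = sum of lengths.
= (-2.05 - -5.35) + (2.05 - -0.05)
= 3.3 + 2.1
= 5.4


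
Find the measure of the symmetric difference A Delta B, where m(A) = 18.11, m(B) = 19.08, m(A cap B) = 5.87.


m(A Delta B) = m(A) + m(B) - 2*m(A n B)
= 18.11 + 19.08 - 2*5.87
= 18.11 + 19.08 - 11.74
= 25.45


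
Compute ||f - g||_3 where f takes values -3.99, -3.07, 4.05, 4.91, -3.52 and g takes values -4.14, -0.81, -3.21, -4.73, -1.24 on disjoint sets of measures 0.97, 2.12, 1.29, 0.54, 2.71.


Step 1: Compute differences f_i - g_i:
  -3.99 - -4.14 = 0.15
  -3.07 - -0.81 = -2.26
  4.05 - -3.21 = 7.26
  4.91 - -4.73 = 9.64
  -3.52 - -1.24 = -2.28
Step 2: Compute |diff|^3 * measure for each set:
  |0.15|^3 * 0.97 = 0.003375 * 0.97 = 0.003274
  |-2.26|^3 * 2.12 = 11.543176 * 2.12 = 24.471533
  |7.26|^3 * 1.29 = 382.657176 * 1.29 = 493.627757
  |9.64|^3 * 0.54 = 895.841344 * 0.54 = 483.754326
  |-2.28|^3 * 2.71 = 11.852352 * 2.71 = 32.119874
Step 3: Sum = 1033.976764
Step 4: ||f-g||_3 = (1033.976764)^(1/3) = 10.111997


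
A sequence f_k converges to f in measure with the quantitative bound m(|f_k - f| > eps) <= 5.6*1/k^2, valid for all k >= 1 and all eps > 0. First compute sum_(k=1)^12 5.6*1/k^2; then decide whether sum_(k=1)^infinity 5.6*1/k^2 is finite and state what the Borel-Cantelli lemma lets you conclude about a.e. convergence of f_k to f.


Step 1: List the terms 5.6*1/k^2 for k = 1 to 12:
  k=1: 5.6
  k=2: 1.4
  k=3: 0.622222
  k=4: 0.35
  k=5: 0.224
  k=6: 0.155556
  k=7: 0.114286
  k=8: 0.0875
  k=9: 0.069136
  k=10: 0.056
  k=11: 0.046281
  k=12: 0.038889
Step 2: Partial sum = 5.6 + 1.4 + 0.622222 + 0.35 + 0.224 + 0.155556 + 0.114286 + 0.0875 + 0.069136 + 0.056 + 0.046281 + 0.038889
     = 8.763869
Step 3: The full series sum_(k>=1) 5.6*1/k^2 converges (p-series with p = 2 > 1; a constant multiple of a convergent series converges).
Step 4: Fix eps > 0. Since sum_k m(|f_k - f| > eps) < infinity, the Borel-Cantelli lemma gives
        m(limsup_k {|f_k - f| > eps}) = 0, i.e. for a.e. x, |f_k(x) - f(x)| <= eps for all large k.
        Applying this with eps = 1/j for j = 1, 2, ... and intersecting the countably many full-measure sets,
        for a.e. x we get limsup_k |f_k(x) - f(x)| <= 1/j for every j, hence f_k -> f almost everywhere.
Conclusion: series converges; Borel-Cantelli yields f_k -> f a.e.


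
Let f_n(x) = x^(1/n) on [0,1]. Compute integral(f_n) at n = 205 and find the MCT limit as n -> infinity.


At n = 205: f_205(x) = x^(1/205).
Step 1: integral(x^(1/205), 0, 1) = [x^(1/205+1) / (1/205+1)] from 0 to 1
     = 1 / (1/205 + 1) = 1 / ((205+1)/205) = 205/(205+1)
     = 205/206 = 0.995146
Step 2: As n -> infinity, f_n(x) = x^(1/n) -> 1 for x in (0,1], and f_n is increasing in n.
By MCT, lim_n integral(f_n) = integral(lim_n f_n) = integral(1, 0, 1) = 1.
Step 3: Verify convergence: 205/206 = 0.995146 -> 1


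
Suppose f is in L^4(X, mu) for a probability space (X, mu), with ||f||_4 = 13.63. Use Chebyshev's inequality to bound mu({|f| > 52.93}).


Chebyshev/Markov inequality: mu(|f| > eps) <= (||f||_p / eps)^p
Step 1: ||f||_4 / eps = 13.63 / 52.93 = 0.25751
Step 2: Raise to power p = 4:
  (0.25751)^4 = 0.004397
Step 3: Therefore mu(|f| > 52.93) <= 0.004397


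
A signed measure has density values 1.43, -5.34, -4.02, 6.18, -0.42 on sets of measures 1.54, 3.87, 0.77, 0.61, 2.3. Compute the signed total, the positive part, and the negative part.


Step 1: Compute signed measure on each set:
  Set 1: 1.43 * 1.54 = 2.2022
  Set 2: -5.34 * 3.87 = -20.6658
  Set 3: -4.02 * 0.77 = -3.0954
  Set 4: 6.18 * 0.61 = 3.7698
  Set 5: -0.42 * 2.3 = -0.966
Step 2: Total signed measure = (2.2022) + (-20.6658) + (-3.0954) + (3.7698) + (-0.966)
     = -18.7552
Step 3: Positive part mu+(X) = sum of positive contributions = 5.972
Step 4: Negative part mu-(X) = |sum of negative contributions| = 24.7272


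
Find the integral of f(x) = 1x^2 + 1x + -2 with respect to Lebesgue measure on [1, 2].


The Lebesgue integral of a Riemann-integrable function agrees with the Riemann integral.
Antiderivative F(x) = (1/3)x^3 + (1/2)x^2 + -2x
F(2) = (1/3)*2^3 + (1/2)*2^2 + -2*2
     = (1/3)*8 + (1/2)*4 + -2*2
     = 2.666667 + 2 + -4
     = 0.666667
F(1) = -1.166667
Integral = F(2) - F(1) = 0.666667 - -1.166667 = 1.833333


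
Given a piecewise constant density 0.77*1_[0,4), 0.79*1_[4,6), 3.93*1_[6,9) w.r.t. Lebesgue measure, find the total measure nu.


Integrate each piece of the Radon-Nikodym derivative:
Step 1: integral_0^4 0.77 dx = 0.77*(4-0) = 0.77*4 = 3.08
Step 2: integral_4^6 0.79 dx = 0.79*(6-4) = 0.79*2 = 1.58
Step 3: integral_6^9 3.93 dx = 3.93*(9-6) = 3.93*3 = 11.79
Total: 3.08 + 1.58 + 11.79 = 16.45


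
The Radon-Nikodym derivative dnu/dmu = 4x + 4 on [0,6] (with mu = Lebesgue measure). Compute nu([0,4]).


nu(A) = integral_A (dnu/dmu) dmu = integral_0^4 (4x + 4) dx
Step 1: Antiderivative F(x) = (4/2)x^2 + 4x
Step 2: F(4) = (4/2)*4^2 + 4*4 = 32 + 16 = 48
Step 3: F(0) = (4/2)*0^2 + 4*0 = 0.0 + 0 = 0.0
Step 4: nu([0,4]) = F(4) - F(0) = 48 - 0.0 = 48


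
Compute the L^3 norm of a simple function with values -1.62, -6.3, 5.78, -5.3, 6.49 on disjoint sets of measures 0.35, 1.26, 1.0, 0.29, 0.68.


Step 1: Compute |f_i|^3 for each value:
  |-1.62|^3 = 4.251528
  |-6.3|^3 = 250.047
  |5.78|^3 = 193.100552
  |-5.3|^3 = 148.877
  |6.49|^3 = 273.359449
Step 2: Multiply by measures and sum:
  4.251528 * 0.35 = 1.488035
  250.047 * 1.26 = 315.05922
  193.100552 * 1.0 = 193.100552
  148.877 * 0.29 = 43.17433
  273.359449 * 0.68 = 185.884425
Sum = 1.488035 + 315.05922 + 193.100552 + 43.17433 + 185.884425 = 738.706562
Step 3: Take the p-th root:
||f||_3 = (738.706562)^(1/3) = 9.039769


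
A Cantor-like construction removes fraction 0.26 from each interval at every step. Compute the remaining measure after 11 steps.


Step 1: At each step, fraction remaining = 1 - 0.26 = 0.74
Step 2: After 11 steps, measure = (0.74)^11
Result = 0.036438


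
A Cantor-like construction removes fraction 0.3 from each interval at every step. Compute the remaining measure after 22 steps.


Step 1: At each step, fraction remaining = 1 - 0.3 = 0.7
Step 2: After 22 steps, measure = (0.7)^22
Result = 3.909821e-04


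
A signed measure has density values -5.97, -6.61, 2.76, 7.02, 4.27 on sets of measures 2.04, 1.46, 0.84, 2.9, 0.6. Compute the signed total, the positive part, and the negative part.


Step 1: Compute signed measure on each set:
  Set 1: -5.97 * 2.04 = -12.1788
  Set 2: -6.61 * 1.46 = -9.6506
  Set 3: 2.76 * 0.84 = 2.3184
  Set 4: 7.02 * 2.9 = 20.358
  Set 5: 4.27 * 0.6 = 2.562
Step 2: Total signed measure = (-12.1788) + (-9.6506) + (2.3184) + (20.358) + (2.562)
     = 3.409
Step 3: Positive part mu+(X) = sum of positive contributions = 25.2384
Step 4: Negative part mu-(X) = |sum of negative contributions| = 21.8294


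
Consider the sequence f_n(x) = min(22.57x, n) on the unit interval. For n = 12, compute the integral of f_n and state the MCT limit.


f(x) = 22.57x on [0,1]; f_n(x) = min(22.57x, n). At n = 12:
Step 1: f(x) reaches 12 at x = 12/22.57 = 0.531679
Step 2: integral(f_12) = integral(22.57x, 0, 0.531679) + integral(12, 0.531679, 1)
       = 22.57*0.531679^2/2 + 12*(1 - 0.531679)
       = 3.190075 + 5.619849
       = 8.809925
Step 3: As n -> infinity, f_n increases to f, so by MCT integral(f_n) -> integral(f) = 22.57/2 = 11.285.
Convergence: integral(f_12) = 8.809925 -> 11.285 as n -> infinity


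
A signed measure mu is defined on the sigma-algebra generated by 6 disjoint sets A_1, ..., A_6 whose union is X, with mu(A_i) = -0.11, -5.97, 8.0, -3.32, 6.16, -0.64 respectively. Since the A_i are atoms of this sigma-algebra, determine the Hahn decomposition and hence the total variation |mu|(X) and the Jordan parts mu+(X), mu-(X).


Step 1: Every measurable set is a union of atoms (the cells / points), so a Hahn decomposition is
  obtained by grouping atoms by sign: P = union of atoms with mu > 0, N = union of the remaining atoms.
  Atoms in P (indices): 3, 5;  atoms in N (indices): 1, 2, 4, 6
  Positive values: 8, 6.16
  Negative values: -0.11, -5.97, -3.32, -0.64
Step 2: mu+(X) = mu(P) = sum of positive atom values = 14.16
Step 3: mu-(X) = -mu(N) = sum of |negative atom values| = 10.04
Step 4: |mu|(X) = mu+(X) + mu-(X) = 14.16 + 10.04 = 24.2


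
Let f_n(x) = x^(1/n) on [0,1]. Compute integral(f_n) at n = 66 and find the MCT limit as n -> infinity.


At n = 66: f_66(x) = x^(1/66).
Step 1: integral(x^(1/66), 0, 1) = [x^(1/66+1) / (1/66+1)] from 0 to 1
     = 1 / (1/66 + 1) = 1 / ((66+1)/66) = 66/(66+1)
     = 66/67 = 0.985075
Step 2: As n -> infinity, f_n(x) = x^(1/n) -> 1 for x in (0,1], and f_n is increasing in n.
By MCT, lim_n integral(f_n) = integral(lim_n f_n) = integral(1, 0, 1) = 1.
Step 3: Verify convergence: 66/67 = 0.985075 -> 1


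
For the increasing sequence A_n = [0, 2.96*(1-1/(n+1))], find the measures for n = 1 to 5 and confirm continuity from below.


By continuity of measure from below: if A_n increases to A, then m(A_n) -> m(A).
Here A = [0, 2.96], so m(A) = 2.96
Step 1: a_1 = 2.96*(1 - 1/2) = 1.48, m(A_1) = 1.48
Step 2: a_2 = 2.96*(1 - 1/3) = 1.9733, m(A_2) = 1.9733
Step 3: a_3 = 2.96*(1 - 1/4) = 2.22, m(A_3) = 2.22
Step 4: a_4 = 2.96*(1 - 1/5) = 2.368, m(A_4) = 2.368
Step 5: a_5 = 2.96*(1 - 1/6) = 2.4667, m(A_5) = 2.4667
Limit: m(A_n) -> m([0,2.96]) = 2.96


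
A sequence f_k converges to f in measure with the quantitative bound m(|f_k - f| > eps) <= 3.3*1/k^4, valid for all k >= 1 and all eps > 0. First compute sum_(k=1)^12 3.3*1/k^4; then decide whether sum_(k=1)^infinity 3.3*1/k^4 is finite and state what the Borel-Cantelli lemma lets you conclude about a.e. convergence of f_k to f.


Step 1: List the terms 3.3*1/k^4 for k = 1 to 12:
  k=1: 3.3
  k=2: 0.20625
  k=3: 0.040741
  k=4: 0.012891
  k=5: 0.00528
  k=6: 0.002546
  k=7: 0.001374
  k=8: 8.056641e-04
  k=9: 5.029721e-04
  k=10: 3.300000e-04
  k=11: 2.253944e-04
  k=12: 1.591435e-04
Step 2: Partial sum = 3.3 + 0.20625 + 0.040741 + 0.012891 + 0.00528 + 0.002546 + 0.001374 + 8.056641e-04 + 5.029721e-04 + 3.300000e-04 + 2.253944e-04 + 1.591435e-04
     = 3.571105
Step 3: The full series sum_(k>=1) 3.3*1/k^4 converges (p-series with p = 4 > 1; a constant multiple of a convergent series converges).
Step 4: Fix eps > 0. Since sum_k m(|f_k - f| > eps) < infinity, the Borel-Cantelli lemma gives
        m(limsup_k {|f_k - f| > eps}) = 0, i.e. for a.e. x, |f_k(x) - f(x)| <= eps for all large k.
        Applying this with eps = 1/j for j = 1, 2, ... and intersecting the countably many full-measure sets,
        for a.e. x we get limsup_k |f_k(x) - f(x)| <= 1/j for every j, hence f_k -> f almost everywhere.
Conclusion: series converges; Borel-Cantelli yields f_k -> f a.e.
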